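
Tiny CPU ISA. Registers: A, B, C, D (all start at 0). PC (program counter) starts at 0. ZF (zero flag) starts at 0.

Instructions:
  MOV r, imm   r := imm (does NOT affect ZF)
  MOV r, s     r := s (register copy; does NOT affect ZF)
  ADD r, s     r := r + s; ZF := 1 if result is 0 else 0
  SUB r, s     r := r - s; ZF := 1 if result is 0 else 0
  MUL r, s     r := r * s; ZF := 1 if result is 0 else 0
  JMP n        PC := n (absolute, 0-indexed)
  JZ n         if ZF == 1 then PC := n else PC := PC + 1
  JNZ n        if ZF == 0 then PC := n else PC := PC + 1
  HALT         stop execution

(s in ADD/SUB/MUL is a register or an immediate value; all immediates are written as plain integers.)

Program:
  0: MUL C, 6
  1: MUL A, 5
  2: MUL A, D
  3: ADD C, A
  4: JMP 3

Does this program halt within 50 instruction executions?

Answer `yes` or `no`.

Step 1: PC=0 exec 'MUL C, 6'. After: A=0 B=0 C=0 D=0 ZF=1 PC=1
Step 2: PC=1 exec 'MUL A, 5'. After: A=0 B=0 C=0 D=0 ZF=1 PC=2
Step 3: PC=2 exec 'MUL A, D'. After: A=0 B=0 C=0 D=0 ZF=1 PC=3
Step 4: PC=3 exec 'ADD C, A'. After: A=0 B=0 C=0 D=0 ZF=1 PC=4
Step 5: PC=4 exec 'JMP 3'. After: A=0 B=0 C=0 D=0 ZF=1 PC=3
State after step 5 equals state after step 3: the program is in a cycle of length 2 and will never halt.

Answer: no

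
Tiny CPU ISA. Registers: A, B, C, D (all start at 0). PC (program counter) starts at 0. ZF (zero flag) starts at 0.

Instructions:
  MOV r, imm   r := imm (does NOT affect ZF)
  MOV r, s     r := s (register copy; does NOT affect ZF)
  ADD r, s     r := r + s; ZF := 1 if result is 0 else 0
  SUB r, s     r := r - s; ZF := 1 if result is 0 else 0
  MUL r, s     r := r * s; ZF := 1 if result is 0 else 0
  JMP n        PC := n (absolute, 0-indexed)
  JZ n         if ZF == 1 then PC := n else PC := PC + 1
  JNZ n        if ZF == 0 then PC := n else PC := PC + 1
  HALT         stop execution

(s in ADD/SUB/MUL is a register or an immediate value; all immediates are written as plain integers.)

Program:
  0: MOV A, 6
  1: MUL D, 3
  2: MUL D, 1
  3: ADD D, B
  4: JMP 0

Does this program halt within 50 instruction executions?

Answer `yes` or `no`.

Step 1: PC=0 exec 'MOV A, 6'. After: A=6 B=0 C=0 D=0 ZF=0 PC=1
Step 2: PC=1 exec 'MUL D, 3'. After: A=6 B=0 C=0 D=0 ZF=1 PC=2
Step 3: PC=2 exec 'MUL D, 1'. After: A=6 B=0 C=0 D=0 ZF=1 PC=3
Step 4: PC=3 exec 'ADD D, B'. After: A=6 B=0 C=0 D=0 ZF=1 PC=4
Step 5: PC=4 exec 'JMP 0'. After: A=6 B=0 C=0 D=0 ZF=1 PC=0
Step 6: PC=0 exec 'MOV A, 6'. After: A=6 B=0 C=0 D=0 ZF=1 PC=1
Step 7: PC=1 exec 'MUL D, 3'. After: A=6 B=0 C=0 D=0 ZF=1 PC=2
State after step 7 equals state after step 2: the program is in a cycle of length 5 and will never halt.

Answer: no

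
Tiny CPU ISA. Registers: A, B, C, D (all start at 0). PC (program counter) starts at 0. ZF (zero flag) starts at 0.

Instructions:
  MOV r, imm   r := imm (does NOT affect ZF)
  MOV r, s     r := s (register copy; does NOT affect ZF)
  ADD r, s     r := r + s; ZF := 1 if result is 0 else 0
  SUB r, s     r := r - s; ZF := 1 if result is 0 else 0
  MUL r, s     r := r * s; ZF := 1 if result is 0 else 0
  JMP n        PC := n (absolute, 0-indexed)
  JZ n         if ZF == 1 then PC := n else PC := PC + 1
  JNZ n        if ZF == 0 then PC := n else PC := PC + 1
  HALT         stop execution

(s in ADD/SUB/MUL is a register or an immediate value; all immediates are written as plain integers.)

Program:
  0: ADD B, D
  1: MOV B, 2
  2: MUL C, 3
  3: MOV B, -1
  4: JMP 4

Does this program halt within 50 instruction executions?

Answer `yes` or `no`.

Step 1: PC=0 exec 'ADD B, D'. After: A=0 B=0 C=0 D=0 ZF=1 PC=1
Step 2: PC=1 exec 'MOV B, 2'. After: A=0 B=2 C=0 D=0 ZF=1 PC=2
Step 3: PC=2 exec 'MUL C, 3'. After: A=0 B=2 C=0 D=0 ZF=1 PC=3
Step 4: PC=3 exec 'MOV B, -1'. After: A=0 B=-1 C=0 D=0 ZF=1 PC=4
Step 5: PC=4 exec 'JMP 4'. After: A=0 B=-1 C=0 D=0 ZF=1 PC=4
State after step 5 equals state after step 4: the program is in a cycle of length 1 and will never halt.

Answer: no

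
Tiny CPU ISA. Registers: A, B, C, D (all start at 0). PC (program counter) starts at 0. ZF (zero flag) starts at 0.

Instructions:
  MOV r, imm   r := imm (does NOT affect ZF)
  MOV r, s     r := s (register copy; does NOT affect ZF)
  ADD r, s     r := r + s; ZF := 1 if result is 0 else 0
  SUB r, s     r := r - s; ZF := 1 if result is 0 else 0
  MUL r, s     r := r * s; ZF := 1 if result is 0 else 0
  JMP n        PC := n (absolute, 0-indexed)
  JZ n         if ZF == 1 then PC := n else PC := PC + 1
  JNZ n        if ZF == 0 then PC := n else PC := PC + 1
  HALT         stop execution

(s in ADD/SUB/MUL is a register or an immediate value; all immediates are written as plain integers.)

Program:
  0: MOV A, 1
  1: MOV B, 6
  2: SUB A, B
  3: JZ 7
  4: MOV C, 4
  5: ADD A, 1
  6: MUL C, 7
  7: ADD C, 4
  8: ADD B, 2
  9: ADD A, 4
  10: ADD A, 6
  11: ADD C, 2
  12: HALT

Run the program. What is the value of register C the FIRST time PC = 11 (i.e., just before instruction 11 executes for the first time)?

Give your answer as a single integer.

Step 1: PC=0 exec 'MOV A, 1'. After: A=1 B=0 C=0 D=0 ZF=0 PC=1
Step 2: PC=1 exec 'MOV B, 6'. After: A=1 B=6 C=0 D=0 ZF=0 PC=2
Step 3: PC=2 exec 'SUB A, B'. After: A=-5 B=6 C=0 D=0 ZF=0 PC=3
Step 4: PC=3 exec 'JZ 7'. After: A=-5 B=6 C=0 D=0 ZF=0 PC=4
Step 5: PC=4 exec 'MOV C, 4'. After: A=-5 B=6 C=4 D=0 ZF=0 PC=5
Step 6: PC=5 exec 'ADD A, 1'. After: A=-4 B=6 C=4 D=0 ZF=0 PC=6
Step 7: PC=6 exec 'MUL C, 7'. After: A=-4 B=6 C=28 D=0 ZF=0 PC=7
Step 8: PC=7 exec 'ADD C, 4'. After: A=-4 B=6 C=32 D=0 ZF=0 PC=8
Step 9: PC=8 exec 'ADD B, 2'. After: A=-4 B=8 C=32 D=0 ZF=0 PC=9
Step 10: PC=9 exec 'ADD A, 4'. After: A=0 B=8 C=32 D=0 ZF=1 PC=10
Step 11: PC=10 exec 'ADD A, 6'. After: A=6 B=8 C=32 D=0 ZF=0 PC=11
First time PC=11: C=32

32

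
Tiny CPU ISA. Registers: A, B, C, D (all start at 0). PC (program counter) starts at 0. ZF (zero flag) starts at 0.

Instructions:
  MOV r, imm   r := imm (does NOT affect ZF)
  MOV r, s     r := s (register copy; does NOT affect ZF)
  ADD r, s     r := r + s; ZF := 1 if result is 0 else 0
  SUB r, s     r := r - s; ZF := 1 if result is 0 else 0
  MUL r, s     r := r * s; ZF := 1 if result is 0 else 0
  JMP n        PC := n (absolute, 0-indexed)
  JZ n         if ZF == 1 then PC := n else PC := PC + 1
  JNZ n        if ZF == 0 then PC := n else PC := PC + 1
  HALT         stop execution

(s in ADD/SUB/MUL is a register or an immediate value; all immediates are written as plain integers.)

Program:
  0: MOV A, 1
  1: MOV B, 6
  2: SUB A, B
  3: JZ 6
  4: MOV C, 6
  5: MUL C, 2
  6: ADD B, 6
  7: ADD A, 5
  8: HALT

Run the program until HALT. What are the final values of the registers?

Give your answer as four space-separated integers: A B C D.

Step 1: PC=0 exec 'MOV A, 1'. After: A=1 B=0 C=0 D=0 ZF=0 PC=1
Step 2: PC=1 exec 'MOV B, 6'. After: A=1 B=6 C=0 D=0 ZF=0 PC=2
Step 3: PC=2 exec 'SUB A, B'. After: A=-5 B=6 C=0 D=0 ZF=0 PC=3
Step 4: PC=3 exec 'JZ 6'. After: A=-5 B=6 C=0 D=0 ZF=0 PC=4
Step 5: PC=4 exec 'MOV C, 6'. After: A=-5 B=6 C=6 D=0 ZF=0 PC=5
Step 6: PC=5 exec 'MUL C, 2'. After: A=-5 B=6 C=12 D=0 ZF=0 PC=6
Step 7: PC=6 exec 'ADD B, 6'. After: A=-5 B=12 C=12 D=0 ZF=0 PC=7
Step 8: PC=7 exec 'ADD A, 5'. After: A=0 B=12 C=12 D=0 ZF=1 PC=8
Step 9: PC=8 exec 'HALT'. After: A=0 B=12 C=12 D=0 ZF=1 PC=8 HALTED

Answer: 0 12 12 0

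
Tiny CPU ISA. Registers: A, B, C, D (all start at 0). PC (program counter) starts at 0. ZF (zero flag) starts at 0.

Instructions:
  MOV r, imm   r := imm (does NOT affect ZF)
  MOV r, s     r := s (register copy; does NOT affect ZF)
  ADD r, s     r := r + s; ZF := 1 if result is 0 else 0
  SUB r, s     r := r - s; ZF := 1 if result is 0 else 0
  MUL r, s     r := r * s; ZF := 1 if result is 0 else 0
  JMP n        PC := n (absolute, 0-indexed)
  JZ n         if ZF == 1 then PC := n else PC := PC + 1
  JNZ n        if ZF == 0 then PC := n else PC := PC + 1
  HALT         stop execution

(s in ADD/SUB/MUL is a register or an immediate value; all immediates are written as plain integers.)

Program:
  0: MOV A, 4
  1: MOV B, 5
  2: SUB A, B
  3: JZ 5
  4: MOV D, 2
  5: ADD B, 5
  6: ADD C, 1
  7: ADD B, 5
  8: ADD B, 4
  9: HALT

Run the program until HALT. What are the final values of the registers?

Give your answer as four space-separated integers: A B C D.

Answer: -1 19 1 2

Derivation:
Step 1: PC=0 exec 'MOV A, 4'. After: A=4 B=0 C=0 D=0 ZF=0 PC=1
Step 2: PC=1 exec 'MOV B, 5'. After: A=4 B=5 C=0 D=0 ZF=0 PC=2
Step 3: PC=2 exec 'SUB A, B'. After: A=-1 B=5 C=0 D=0 ZF=0 PC=3
Step 4: PC=3 exec 'JZ 5'. After: A=-1 B=5 C=0 D=0 ZF=0 PC=4
Step 5: PC=4 exec 'MOV D, 2'. After: A=-1 B=5 C=0 D=2 ZF=0 PC=5
Step 6: PC=5 exec 'ADD B, 5'. After: A=-1 B=10 C=0 D=2 ZF=0 PC=6
Step 7: PC=6 exec 'ADD C, 1'. After: A=-1 B=10 C=1 D=2 ZF=0 PC=7
Step 8: PC=7 exec 'ADD B, 5'. After: A=-1 B=15 C=1 D=2 ZF=0 PC=8
Step 9: PC=8 exec 'ADD B, 4'. After: A=-1 B=19 C=1 D=2 ZF=0 PC=9
Step 10: PC=9 exec 'HALT'. After: A=-1 B=19 C=1 D=2 ZF=0 PC=9 HALTED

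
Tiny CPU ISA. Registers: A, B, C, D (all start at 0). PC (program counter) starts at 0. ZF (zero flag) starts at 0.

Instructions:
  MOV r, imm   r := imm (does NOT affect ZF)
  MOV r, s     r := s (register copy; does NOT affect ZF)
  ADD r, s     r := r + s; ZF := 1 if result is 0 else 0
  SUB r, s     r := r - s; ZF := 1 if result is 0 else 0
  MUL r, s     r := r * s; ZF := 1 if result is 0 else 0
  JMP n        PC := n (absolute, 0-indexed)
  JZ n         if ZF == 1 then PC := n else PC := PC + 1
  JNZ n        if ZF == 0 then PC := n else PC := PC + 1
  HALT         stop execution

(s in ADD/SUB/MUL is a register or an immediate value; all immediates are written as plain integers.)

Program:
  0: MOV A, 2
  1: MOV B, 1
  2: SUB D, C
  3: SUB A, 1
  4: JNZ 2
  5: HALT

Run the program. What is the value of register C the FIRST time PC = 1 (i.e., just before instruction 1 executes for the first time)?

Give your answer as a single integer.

Step 1: PC=0 exec 'MOV A, 2'. After: A=2 B=0 C=0 D=0 ZF=0 PC=1
First time PC=1: C=0

0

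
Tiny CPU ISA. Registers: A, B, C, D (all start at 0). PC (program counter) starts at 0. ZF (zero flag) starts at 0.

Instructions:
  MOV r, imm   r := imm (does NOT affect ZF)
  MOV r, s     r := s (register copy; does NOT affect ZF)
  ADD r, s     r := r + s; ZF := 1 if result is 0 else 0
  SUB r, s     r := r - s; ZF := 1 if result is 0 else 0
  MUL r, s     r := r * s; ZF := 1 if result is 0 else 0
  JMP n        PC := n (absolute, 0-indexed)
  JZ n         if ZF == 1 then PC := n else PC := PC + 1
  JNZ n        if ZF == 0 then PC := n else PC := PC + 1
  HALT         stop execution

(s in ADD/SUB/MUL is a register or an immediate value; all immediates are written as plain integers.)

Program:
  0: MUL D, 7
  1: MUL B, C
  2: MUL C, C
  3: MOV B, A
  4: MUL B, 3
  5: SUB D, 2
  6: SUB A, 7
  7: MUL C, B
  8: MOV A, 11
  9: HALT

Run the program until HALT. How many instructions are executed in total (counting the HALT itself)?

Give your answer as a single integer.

Answer: 10

Derivation:
Step 1: PC=0 exec 'MUL D, 7'. After: A=0 B=0 C=0 D=0 ZF=1 PC=1
Step 2: PC=1 exec 'MUL B, C'. After: A=0 B=0 C=0 D=0 ZF=1 PC=2
Step 3: PC=2 exec 'MUL C, C'. After: A=0 B=0 C=0 D=0 ZF=1 PC=3
Step 4: PC=3 exec 'MOV B, A'. After: A=0 B=0 C=0 D=0 ZF=1 PC=4
Step 5: PC=4 exec 'MUL B, 3'. After: A=0 B=0 C=0 D=0 ZF=1 PC=5
Step 6: PC=5 exec 'SUB D, 2'. After: A=0 B=0 C=0 D=-2 ZF=0 PC=6
Step 7: PC=6 exec 'SUB A, 7'. After: A=-7 B=0 C=0 D=-2 ZF=0 PC=7
Step 8: PC=7 exec 'MUL C, B'. After: A=-7 B=0 C=0 D=-2 ZF=1 PC=8
Step 9: PC=8 exec 'MOV A, 11'. After: A=11 B=0 C=0 D=-2 ZF=1 PC=9
Step 10: PC=9 exec 'HALT'. After: A=11 B=0 C=0 D=-2 ZF=1 PC=9 HALTED
Total instructions executed: 10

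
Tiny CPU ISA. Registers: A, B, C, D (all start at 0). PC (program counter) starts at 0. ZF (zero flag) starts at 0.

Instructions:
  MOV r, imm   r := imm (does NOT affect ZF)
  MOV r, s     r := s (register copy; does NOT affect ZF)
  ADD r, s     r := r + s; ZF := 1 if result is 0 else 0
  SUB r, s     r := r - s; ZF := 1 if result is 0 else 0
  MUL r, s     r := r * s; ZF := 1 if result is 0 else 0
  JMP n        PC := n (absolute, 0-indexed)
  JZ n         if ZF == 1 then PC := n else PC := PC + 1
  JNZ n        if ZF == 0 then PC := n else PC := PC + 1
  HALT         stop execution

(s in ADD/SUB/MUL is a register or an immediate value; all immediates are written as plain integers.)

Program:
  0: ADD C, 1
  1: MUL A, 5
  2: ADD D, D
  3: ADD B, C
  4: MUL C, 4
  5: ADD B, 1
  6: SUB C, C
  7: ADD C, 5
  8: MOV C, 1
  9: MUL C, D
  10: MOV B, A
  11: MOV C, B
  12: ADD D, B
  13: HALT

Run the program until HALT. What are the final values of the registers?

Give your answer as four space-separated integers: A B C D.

Answer: 0 0 0 0

Derivation:
Step 1: PC=0 exec 'ADD C, 1'. After: A=0 B=0 C=1 D=0 ZF=0 PC=1
Step 2: PC=1 exec 'MUL A, 5'. After: A=0 B=0 C=1 D=0 ZF=1 PC=2
Step 3: PC=2 exec 'ADD D, D'. After: A=0 B=0 C=1 D=0 ZF=1 PC=3
Step 4: PC=3 exec 'ADD B, C'. After: A=0 B=1 C=1 D=0 ZF=0 PC=4
Step 5: PC=4 exec 'MUL C, 4'. After: A=0 B=1 C=4 D=0 ZF=0 PC=5
Step 6: PC=5 exec 'ADD B, 1'. After: A=0 B=2 C=4 D=0 ZF=0 PC=6
Step 7: PC=6 exec 'SUB C, C'. After: A=0 B=2 C=0 D=0 ZF=1 PC=7
Step 8: PC=7 exec 'ADD C, 5'. After: A=0 B=2 C=5 D=0 ZF=0 PC=8
Step 9: PC=8 exec 'MOV C, 1'. After: A=0 B=2 C=1 D=0 ZF=0 PC=9
Step 10: PC=9 exec 'MUL C, D'. After: A=0 B=2 C=0 D=0 ZF=1 PC=10
Step 11: PC=10 exec 'MOV B, A'. After: A=0 B=0 C=0 D=0 ZF=1 PC=11
Step 12: PC=11 exec 'MOV C, B'. After: A=0 B=0 C=0 D=0 ZF=1 PC=12
Step 13: PC=12 exec 'ADD D, B'. After: A=0 B=0 C=0 D=0 ZF=1 PC=13
Step 14: PC=13 exec 'HALT'. After: A=0 B=0 C=0 D=0 ZF=1 PC=13 HALTED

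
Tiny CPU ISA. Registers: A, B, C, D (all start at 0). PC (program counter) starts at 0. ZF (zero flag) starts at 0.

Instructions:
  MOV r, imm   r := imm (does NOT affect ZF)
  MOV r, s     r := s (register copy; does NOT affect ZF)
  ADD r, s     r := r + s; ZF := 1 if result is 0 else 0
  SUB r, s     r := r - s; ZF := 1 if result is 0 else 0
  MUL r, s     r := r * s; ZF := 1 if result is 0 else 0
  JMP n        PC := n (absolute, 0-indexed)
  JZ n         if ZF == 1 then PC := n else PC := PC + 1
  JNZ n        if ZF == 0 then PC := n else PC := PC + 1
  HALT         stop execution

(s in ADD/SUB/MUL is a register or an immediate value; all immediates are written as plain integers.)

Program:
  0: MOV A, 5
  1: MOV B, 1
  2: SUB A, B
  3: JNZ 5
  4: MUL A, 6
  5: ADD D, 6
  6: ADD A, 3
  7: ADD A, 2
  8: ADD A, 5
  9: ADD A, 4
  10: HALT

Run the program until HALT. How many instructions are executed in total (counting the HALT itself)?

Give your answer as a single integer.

Answer: 10

Derivation:
Step 1: PC=0 exec 'MOV A, 5'. After: A=5 B=0 C=0 D=0 ZF=0 PC=1
Step 2: PC=1 exec 'MOV B, 1'. After: A=5 B=1 C=0 D=0 ZF=0 PC=2
Step 3: PC=2 exec 'SUB A, B'. After: A=4 B=1 C=0 D=0 ZF=0 PC=3
Step 4: PC=3 exec 'JNZ 5'. After: A=4 B=1 C=0 D=0 ZF=0 PC=5
Step 5: PC=5 exec 'ADD D, 6'. After: A=4 B=1 C=0 D=6 ZF=0 PC=6
Step 6: PC=6 exec 'ADD A, 3'. After: A=7 B=1 C=0 D=6 ZF=0 PC=7
Step 7: PC=7 exec 'ADD A, 2'. After: A=9 B=1 C=0 D=6 ZF=0 PC=8
Step 8: PC=8 exec 'ADD A, 5'. After: A=14 B=1 C=0 D=6 ZF=0 PC=9
Step 9: PC=9 exec 'ADD A, 4'. After: A=18 B=1 C=0 D=6 ZF=0 PC=10
Step 10: PC=10 exec 'HALT'. After: A=18 B=1 C=0 D=6 ZF=0 PC=10 HALTED
Total instructions executed: 10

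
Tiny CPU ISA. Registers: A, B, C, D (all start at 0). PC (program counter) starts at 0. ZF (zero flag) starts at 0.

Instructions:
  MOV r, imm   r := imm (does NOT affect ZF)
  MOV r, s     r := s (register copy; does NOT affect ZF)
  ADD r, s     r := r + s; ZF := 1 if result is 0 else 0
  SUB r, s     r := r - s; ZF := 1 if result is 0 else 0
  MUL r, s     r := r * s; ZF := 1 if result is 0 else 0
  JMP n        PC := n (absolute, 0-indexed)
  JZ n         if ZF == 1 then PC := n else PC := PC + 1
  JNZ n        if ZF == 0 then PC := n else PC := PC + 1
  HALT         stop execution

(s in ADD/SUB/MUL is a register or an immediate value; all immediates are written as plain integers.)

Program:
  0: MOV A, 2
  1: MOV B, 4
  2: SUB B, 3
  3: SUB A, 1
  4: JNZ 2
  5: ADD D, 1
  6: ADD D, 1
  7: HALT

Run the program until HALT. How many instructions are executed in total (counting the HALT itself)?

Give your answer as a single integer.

Step 1: PC=0 exec 'MOV A, 2'. After: A=2 B=0 C=0 D=0 ZF=0 PC=1
Step 2: PC=1 exec 'MOV B, 4'. After: A=2 B=4 C=0 D=0 ZF=0 PC=2
Step 3: PC=2 exec 'SUB B, 3'. After: A=2 B=1 C=0 D=0 ZF=0 PC=3
Step 4: PC=3 exec 'SUB A, 1'. After: A=1 B=1 C=0 D=0 ZF=0 PC=4
Step 5: PC=4 exec 'JNZ 2'. After: A=1 B=1 C=0 D=0 ZF=0 PC=2
Step 6: PC=2 exec 'SUB B, 3'. After: A=1 B=-2 C=0 D=0 ZF=0 PC=3
Step 7: PC=3 exec 'SUB A, 1'. After: A=0 B=-2 C=0 D=0 ZF=1 PC=4
Step 8: PC=4 exec 'JNZ 2'. After: A=0 B=-2 C=0 D=0 ZF=1 PC=5
Step 9: PC=5 exec 'ADD D, 1'. After: A=0 B=-2 C=0 D=1 ZF=0 PC=6
Step 10: PC=6 exec 'ADD D, 1'. After: A=0 B=-2 C=0 D=2 ZF=0 PC=7
Step 11: PC=7 exec 'HALT'. After: A=0 B=-2 C=0 D=2 ZF=0 PC=7 HALTED
Total instructions executed: 11

Answer: 11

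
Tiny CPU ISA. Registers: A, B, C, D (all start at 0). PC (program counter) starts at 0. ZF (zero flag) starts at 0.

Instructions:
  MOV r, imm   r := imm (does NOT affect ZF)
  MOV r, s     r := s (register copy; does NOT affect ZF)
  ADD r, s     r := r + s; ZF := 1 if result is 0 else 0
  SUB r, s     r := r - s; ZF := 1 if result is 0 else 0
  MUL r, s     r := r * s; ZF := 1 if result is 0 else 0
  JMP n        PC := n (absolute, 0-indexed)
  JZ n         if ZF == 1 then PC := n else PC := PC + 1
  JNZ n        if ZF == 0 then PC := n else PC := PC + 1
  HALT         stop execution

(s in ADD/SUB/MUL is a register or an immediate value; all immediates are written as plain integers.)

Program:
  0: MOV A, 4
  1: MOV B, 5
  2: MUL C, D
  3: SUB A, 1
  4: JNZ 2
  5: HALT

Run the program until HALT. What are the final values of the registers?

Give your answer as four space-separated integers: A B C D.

Answer: 0 5 0 0

Derivation:
Step 1: PC=0 exec 'MOV A, 4'. After: A=4 B=0 C=0 D=0 ZF=0 PC=1
Step 2: PC=1 exec 'MOV B, 5'. After: A=4 B=5 C=0 D=0 ZF=0 PC=2
Step 3: PC=2 exec 'MUL C, D'. After: A=4 B=5 C=0 D=0 ZF=1 PC=3
Step 4: PC=3 exec 'SUB A, 1'. After: A=3 B=5 C=0 D=0 ZF=0 PC=4
Step 5: PC=4 exec 'JNZ 2'. After: A=3 B=5 C=0 D=0 ZF=0 PC=2
Step 6: PC=2 exec 'MUL C, D'. After: A=3 B=5 C=0 D=0 ZF=1 PC=3
Step 7: PC=3 exec 'SUB A, 1'. After: A=2 B=5 C=0 D=0 ZF=0 PC=4
Step 8: PC=4 exec 'JNZ 2'. After: A=2 B=5 C=0 D=0 ZF=0 PC=2
Step 9: PC=2 exec 'MUL C, D'. After: A=2 B=5 C=0 D=0 ZF=1 PC=3
Step 10: PC=3 exec 'SUB A, 1'. After: A=1 B=5 C=0 D=0 ZF=0 PC=4
Step 11: PC=4 exec 'JNZ 2'. After: A=1 B=5 C=0 D=0 ZF=0 PC=2
Step 12: PC=2 exec 'MUL C, D'. After: A=1 B=5 C=0 D=0 ZF=1 PC=3
Step 13: PC=3 exec 'SUB A, 1'. After: A=0 B=5 C=0 D=0 ZF=1 PC=4
Step 14: PC=4 exec 'JNZ 2'. After: A=0 B=5 C=0 D=0 ZF=1 PC=5
Step 15: PC=5 exec 'HALT'. After: A=0 B=5 C=0 D=0 ZF=1 PC=5 HALTED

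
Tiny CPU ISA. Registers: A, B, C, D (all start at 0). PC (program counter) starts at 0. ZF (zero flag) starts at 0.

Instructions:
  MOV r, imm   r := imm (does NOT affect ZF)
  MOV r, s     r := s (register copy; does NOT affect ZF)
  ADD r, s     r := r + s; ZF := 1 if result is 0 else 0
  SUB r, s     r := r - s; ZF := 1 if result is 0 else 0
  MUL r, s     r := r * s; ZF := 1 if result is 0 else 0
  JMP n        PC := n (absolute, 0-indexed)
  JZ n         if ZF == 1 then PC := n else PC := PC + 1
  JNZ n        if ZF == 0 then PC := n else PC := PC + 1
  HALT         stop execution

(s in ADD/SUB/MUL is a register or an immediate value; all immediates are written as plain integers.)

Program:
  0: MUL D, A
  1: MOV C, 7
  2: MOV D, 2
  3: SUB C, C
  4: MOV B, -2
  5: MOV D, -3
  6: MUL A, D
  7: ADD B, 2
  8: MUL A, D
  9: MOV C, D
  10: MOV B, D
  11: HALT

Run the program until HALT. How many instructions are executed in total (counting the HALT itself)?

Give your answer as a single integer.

Answer: 12

Derivation:
Step 1: PC=0 exec 'MUL D, A'. After: A=0 B=0 C=0 D=0 ZF=1 PC=1
Step 2: PC=1 exec 'MOV C, 7'. After: A=0 B=0 C=7 D=0 ZF=1 PC=2
Step 3: PC=2 exec 'MOV D, 2'. After: A=0 B=0 C=7 D=2 ZF=1 PC=3
Step 4: PC=3 exec 'SUB C, C'. After: A=0 B=0 C=0 D=2 ZF=1 PC=4
Step 5: PC=4 exec 'MOV B, -2'. After: A=0 B=-2 C=0 D=2 ZF=1 PC=5
Step 6: PC=5 exec 'MOV D, -3'. After: A=0 B=-2 C=0 D=-3 ZF=1 PC=6
Step 7: PC=6 exec 'MUL A, D'. After: A=0 B=-2 C=0 D=-3 ZF=1 PC=7
Step 8: PC=7 exec 'ADD B, 2'. After: A=0 B=0 C=0 D=-3 ZF=1 PC=8
Step 9: PC=8 exec 'MUL A, D'. After: A=0 B=0 C=0 D=-3 ZF=1 PC=9
Step 10: PC=9 exec 'MOV C, D'. After: A=0 B=0 C=-3 D=-3 ZF=1 PC=10
Step 11: PC=10 exec 'MOV B, D'. After: A=0 B=-3 C=-3 D=-3 ZF=1 PC=11
Step 12: PC=11 exec 'HALT'. After: A=0 B=-3 C=-3 D=-3 ZF=1 PC=11 HALTED
Total instructions executed: 12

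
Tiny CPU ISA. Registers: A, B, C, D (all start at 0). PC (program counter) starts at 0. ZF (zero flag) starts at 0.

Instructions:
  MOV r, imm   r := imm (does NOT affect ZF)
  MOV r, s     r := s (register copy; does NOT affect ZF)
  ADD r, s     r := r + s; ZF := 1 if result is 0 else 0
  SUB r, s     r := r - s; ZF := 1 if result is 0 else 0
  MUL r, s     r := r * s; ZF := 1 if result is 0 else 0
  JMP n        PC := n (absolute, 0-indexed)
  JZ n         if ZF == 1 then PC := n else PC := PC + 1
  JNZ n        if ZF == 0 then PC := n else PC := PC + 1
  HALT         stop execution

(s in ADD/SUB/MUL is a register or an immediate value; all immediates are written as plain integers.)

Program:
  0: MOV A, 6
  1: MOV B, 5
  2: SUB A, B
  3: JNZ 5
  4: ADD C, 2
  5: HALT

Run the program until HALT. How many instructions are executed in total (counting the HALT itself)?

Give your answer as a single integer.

Answer: 5

Derivation:
Step 1: PC=0 exec 'MOV A, 6'. After: A=6 B=0 C=0 D=0 ZF=0 PC=1
Step 2: PC=1 exec 'MOV B, 5'. After: A=6 B=5 C=0 D=0 ZF=0 PC=2
Step 3: PC=2 exec 'SUB A, B'. After: A=1 B=5 C=0 D=0 ZF=0 PC=3
Step 4: PC=3 exec 'JNZ 5'. After: A=1 B=5 C=0 D=0 ZF=0 PC=5
Step 5: PC=5 exec 'HALT'. After: A=1 B=5 C=0 D=0 ZF=0 PC=5 HALTED
Total instructions executed: 5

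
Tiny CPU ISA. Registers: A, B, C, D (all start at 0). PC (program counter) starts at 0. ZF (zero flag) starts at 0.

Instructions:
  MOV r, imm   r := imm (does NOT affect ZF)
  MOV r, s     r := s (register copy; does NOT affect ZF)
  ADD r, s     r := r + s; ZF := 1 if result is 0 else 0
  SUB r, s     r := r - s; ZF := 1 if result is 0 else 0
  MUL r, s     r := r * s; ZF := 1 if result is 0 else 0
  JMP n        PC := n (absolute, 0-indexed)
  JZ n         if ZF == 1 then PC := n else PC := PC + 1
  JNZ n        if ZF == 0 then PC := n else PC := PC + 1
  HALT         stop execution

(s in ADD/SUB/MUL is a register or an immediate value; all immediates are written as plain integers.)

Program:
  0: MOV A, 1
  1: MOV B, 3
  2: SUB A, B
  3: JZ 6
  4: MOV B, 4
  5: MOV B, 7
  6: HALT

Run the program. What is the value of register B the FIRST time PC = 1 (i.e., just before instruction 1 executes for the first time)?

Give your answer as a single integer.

Step 1: PC=0 exec 'MOV A, 1'. After: A=1 B=0 C=0 D=0 ZF=0 PC=1
First time PC=1: B=0

0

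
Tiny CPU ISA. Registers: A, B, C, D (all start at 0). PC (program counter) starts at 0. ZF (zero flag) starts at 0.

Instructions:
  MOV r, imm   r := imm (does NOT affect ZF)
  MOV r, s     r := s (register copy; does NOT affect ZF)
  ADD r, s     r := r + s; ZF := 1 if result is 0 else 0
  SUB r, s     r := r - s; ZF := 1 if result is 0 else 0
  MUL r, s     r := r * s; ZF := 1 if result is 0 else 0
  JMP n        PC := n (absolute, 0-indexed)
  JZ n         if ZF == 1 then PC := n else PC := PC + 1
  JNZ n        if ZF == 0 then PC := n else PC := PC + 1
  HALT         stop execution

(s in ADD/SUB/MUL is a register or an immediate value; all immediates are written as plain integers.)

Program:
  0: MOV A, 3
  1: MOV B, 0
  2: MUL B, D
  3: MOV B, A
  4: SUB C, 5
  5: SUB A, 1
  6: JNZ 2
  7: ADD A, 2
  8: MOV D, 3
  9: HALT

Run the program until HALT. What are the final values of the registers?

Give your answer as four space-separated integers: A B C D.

Answer: 2 1 -15 3

Derivation:
Step 1: PC=0 exec 'MOV A, 3'. After: A=3 B=0 C=0 D=0 ZF=0 PC=1
Step 2: PC=1 exec 'MOV B, 0'. After: A=3 B=0 C=0 D=0 ZF=0 PC=2
Step 3: PC=2 exec 'MUL B, D'. After: A=3 B=0 C=0 D=0 ZF=1 PC=3
Step 4: PC=3 exec 'MOV B, A'. After: A=3 B=3 C=0 D=0 ZF=1 PC=4
Step 5: PC=4 exec 'SUB C, 5'. After: A=3 B=3 C=-5 D=0 ZF=0 PC=5
Step 6: PC=5 exec 'SUB A, 1'. After: A=2 B=3 C=-5 D=0 ZF=0 PC=6
Step 7: PC=6 exec 'JNZ 2'. After: A=2 B=3 C=-5 D=0 ZF=0 PC=2
Step 8: PC=2 exec 'MUL B, D'. After: A=2 B=0 C=-5 D=0 ZF=1 PC=3
Step 9: PC=3 exec 'MOV B, A'. After: A=2 B=2 C=-5 D=0 ZF=1 PC=4
Step 10: PC=4 exec 'SUB C, 5'. After: A=2 B=2 C=-10 D=0 ZF=0 PC=5
Step 11: PC=5 exec 'SUB A, 1'. After: A=1 B=2 C=-10 D=0 ZF=0 PC=6
Step 12: PC=6 exec 'JNZ 2'. After: A=1 B=2 C=-10 D=0 ZF=0 PC=2
Step 13: PC=2 exec 'MUL B, D'. After: A=1 B=0 C=-10 D=0 ZF=1 PC=3
Step 14: PC=3 exec 'MOV B, A'. After: A=1 B=1 C=-10 D=0 ZF=1 PC=4
Step 15: PC=4 exec 'SUB C, 5'. After: A=1 B=1 C=-15 D=0 ZF=0 PC=5
Step 16: PC=5 exec 'SUB A, 1'. After: A=0 B=1 C=-15 D=0 ZF=1 PC=6
Step 17: PC=6 exec 'JNZ 2'. After: A=0 B=1 C=-15 D=0 ZF=1 PC=7
Step 18: PC=7 exec 'ADD A, 2'. After: A=2 B=1 C=-15 D=0 ZF=0 PC=8
Step 19: PC=8 exec 'MOV D, 3'. After: A=2 B=1 C=-15 D=3 ZF=0 PC=9
Step 20: PC=9 exec 'HALT'. After: A=2 B=1 C=-15 D=3 ZF=0 PC=9 HALTED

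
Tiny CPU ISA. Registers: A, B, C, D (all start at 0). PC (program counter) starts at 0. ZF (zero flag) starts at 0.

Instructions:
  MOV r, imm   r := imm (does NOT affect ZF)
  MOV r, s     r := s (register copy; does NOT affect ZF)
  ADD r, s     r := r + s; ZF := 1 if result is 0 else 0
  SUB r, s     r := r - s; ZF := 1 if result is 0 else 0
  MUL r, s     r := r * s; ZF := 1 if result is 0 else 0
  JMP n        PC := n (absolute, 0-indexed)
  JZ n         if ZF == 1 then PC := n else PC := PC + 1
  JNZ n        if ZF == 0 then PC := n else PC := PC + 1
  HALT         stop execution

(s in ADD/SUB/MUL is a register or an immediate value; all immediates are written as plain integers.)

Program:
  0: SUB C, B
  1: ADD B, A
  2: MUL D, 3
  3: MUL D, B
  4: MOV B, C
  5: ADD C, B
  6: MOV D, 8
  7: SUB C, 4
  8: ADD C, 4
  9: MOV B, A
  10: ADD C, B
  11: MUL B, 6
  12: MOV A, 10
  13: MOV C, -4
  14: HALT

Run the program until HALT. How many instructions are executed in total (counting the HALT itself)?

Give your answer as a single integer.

Answer: 15

Derivation:
Step 1: PC=0 exec 'SUB C, B'. After: A=0 B=0 C=0 D=0 ZF=1 PC=1
Step 2: PC=1 exec 'ADD B, A'. After: A=0 B=0 C=0 D=0 ZF=1 PC=2
Step 3: PC=2 exec 'MUL D, 3'. After: A=0 B=0 C=0 D=0 ZF=1 PC=3
Step 4: PC=3 exec 'MUL D, B'. After: A=0 B=0 C=0 D=0 ZF=1 PC=4
Step 5: PC=4 exec 'MOV B, C'. After: A=0 B=0 C=0 D=0 ZF=1 PC=5
Step 6: PC=5 exec 'ADD C, B'. After: A=0 B=0 C=0 D=0 ZF=1 PC=6
Step 7: PC=6 exec 'MOV D, 8'. After: A=0 B=0 C=0 D=8 ZF=1 PC=7
Step 8: PC=7 exec 'SUB C, 4'. After: A=0 B=0 C=-4 D=8 ZF=0 PC=8
Step 9: PC=8 exec 'ADD C, 4'. After: A=0 B=0 C=0 D=8 ZF=1 PC=9
Step 10: PC=9 exec 'MOV B, A'. After: A=0 B=0 C=0 D=8 ZF=1 PC=10
Step 11: PC=10 exec 'ADD C, B'. After: A=0 B=0 C=0 D=8 ZF=1 PC=11
Step 12: PC=11 exec 'MUL B, 6'. After: A=0 B=0 C=0 D=8 ZF=1 PC=12
Step 13: PC=12 exec 'MOV A, 10'. After: A=10 B=0 C=0 D=8 ZF=1 PC=13
Step 14: PC=13 exec 'MOV C, -4'. After: A=10 B=0 C=-4 D=8 ZF=1 PC=14
Step 15: PC=14 exec 'HALT'. After: A=10 B=0 C=-4 D=8 ZF=1 PC=14 HALTED
Total instructions executed: 15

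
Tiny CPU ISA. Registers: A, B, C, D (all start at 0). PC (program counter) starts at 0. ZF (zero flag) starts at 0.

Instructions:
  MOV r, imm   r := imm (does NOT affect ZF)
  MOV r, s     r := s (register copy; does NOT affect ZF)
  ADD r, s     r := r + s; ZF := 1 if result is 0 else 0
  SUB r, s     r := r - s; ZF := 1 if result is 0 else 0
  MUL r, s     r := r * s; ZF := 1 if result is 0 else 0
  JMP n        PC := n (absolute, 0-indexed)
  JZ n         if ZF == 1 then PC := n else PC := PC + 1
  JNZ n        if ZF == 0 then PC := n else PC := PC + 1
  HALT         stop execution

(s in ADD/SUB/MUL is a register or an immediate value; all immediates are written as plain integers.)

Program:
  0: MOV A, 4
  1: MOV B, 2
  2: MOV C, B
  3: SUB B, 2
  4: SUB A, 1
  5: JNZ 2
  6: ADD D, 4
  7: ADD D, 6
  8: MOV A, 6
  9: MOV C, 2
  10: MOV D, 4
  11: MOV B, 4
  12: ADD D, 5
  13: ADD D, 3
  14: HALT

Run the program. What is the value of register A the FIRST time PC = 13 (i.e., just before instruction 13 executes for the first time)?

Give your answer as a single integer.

Step 1: PC=0 exec 'MOV A, 4'. After: A=4 B=0 C=0 D=0 ZF=0 PC=1
Step 2: PC=1 exec 'MOV B, 2'. After: A=4 B=2 C=0 D=0 ZF=0 PC=2
Step 3: PC=2 exec 'MOV C, B'. After: A=4 B=2 C=2 D=0 ZF=0 PC=3
Step 4: PC=3 exec 'SUB B, 2'. After: A=4 B=0 C=2 D=0 ZF=1 PC=4
Step 5: PC=4 exec 'SUB A, 1'. After: A=3 B=0 C=2 D=0 ZF=0 PC=5
Step 6: PC=5 exec 'JNZ 2'. After: A=3 B=0 C=2 D=0 ZF=0 PC=2
Step 7: PC=2 exec 'MOV C, B'. After: A=3 B=0 C=0 D=0 ZF=0 PC=3
Step 8: PC=3 exec 'SUB B, 2'. After: A=3 B=-2 C=0 D=0 ZF=0 PC=4
Step 9: PC=4 exec 'SUB A, 1'. After: A=2 B=-2 C=0 D=0 ZF=0 PC=5
Step 10: PC=5 exec 'JNZ 2'. After: A=2 B=-2 C=0 D=0 ZF=0 PC=2
Step 11: PC=2 exec 'MOV C, B'. After: A=2 B=-2 C=-2 D=0 ZF=0 PC=3
Step 12: PC=3 exec 'SUB B, 2'. After: A=2 B=-4 C=-2 D=0 ZF=0 PC=4
Step 13: PC=4 exec 'SUB A, 1'. After: A=1 B=-4 C=-2 D=0 ZF=0 PC=5
Step 14: PC=5 exec 'JNZ 2'. After: A=1 B=-4 C=-2 D=0 ZF=0 PC=2
Step 15: PC=2 exec 'MOV C, B'. After: A=1 B=-4 C=-4 D=0 ZF=0 PC=3
Step 16: PC=3 exec 'SUB B, 2'. After: A=1 B=-6 C=-4 D=0 ZF=0 PC=4
Step 17: PC=4 exec 'SUB A, 1'. After: A=0 B=-6 C=-4 D=0 ZF=1 PC=5
Step 18: PC=5 exec 'JNZ 2'. After: A=0 B=-6 C=-4 D=0 ZF=1 PC=6
Step 19: PC=6 exec 'ADD D, 4'. After: A=0 B=-6 C=-4 D=4 ZF=0 PC=7
Step 20: PC=7 exec 'ADD D, 6'. After: A=0 B=-6 C=-4 D=10 ZF=0 PC=8
Step 21: PC=8 exec 'MOV A, 6'. After: A=6 B=-6 C=-4 D=10 ZF=0 PC=9
Step 22: PC=9 exec 'MOV C, 2'. After: A=6 B=-6 C=2 D=10 ZF=0 PC=10
Step 23: PC=10 exec 'MOV D, 4'. After: A=6 B=-6 C=2 D=4 ZF=0 PC=11
Step 24: PC=11 exec 'MOV B, 4'. After: A=6 B=4 C=2 D=4 ZF=0 PC=12
Step 25: PC=12 exec 'ADD D, 5'. After: A=6 B=4 C=2 D=9 ZF=0 PC=13
First time PC=13: A=6

6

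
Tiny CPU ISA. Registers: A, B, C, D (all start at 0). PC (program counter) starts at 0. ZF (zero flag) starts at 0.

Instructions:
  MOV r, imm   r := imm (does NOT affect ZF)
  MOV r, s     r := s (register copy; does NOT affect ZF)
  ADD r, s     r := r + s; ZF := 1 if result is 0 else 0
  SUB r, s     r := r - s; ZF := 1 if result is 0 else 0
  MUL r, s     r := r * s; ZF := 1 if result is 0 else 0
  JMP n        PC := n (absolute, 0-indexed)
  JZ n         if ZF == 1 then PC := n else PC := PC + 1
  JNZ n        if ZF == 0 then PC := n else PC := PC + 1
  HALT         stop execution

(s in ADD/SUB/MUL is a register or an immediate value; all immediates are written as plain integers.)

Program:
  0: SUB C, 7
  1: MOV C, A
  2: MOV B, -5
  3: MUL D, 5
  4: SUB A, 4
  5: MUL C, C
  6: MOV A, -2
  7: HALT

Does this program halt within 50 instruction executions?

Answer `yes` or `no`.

Step 1: PC=0 exec 'SUB C, 7'. After: A=0 B=0 C=-7 D=0 ZF=0 PC=1
Step 2: PC=1 exec 'MOV C, A'. After: A=0 B=0 C=0 D=0 ZF=0 PC=2
Step 3: PC=2 exec 'MOV B, -5'. After: A=0 B=-5 C=0 D=0 ZF=0 PC=3
Step 4: PC=3 exec 'MUL D, 5'. After: A=0 B=-5 C=0 D=0 ZF=1 PC=4
Step 5: PC=4 exec 'SUB A, 4'. After: A=-4 B=-5 C=0 D=0 ZF=0 PC=5
Step 6: PC=5 exec 'MUL C, C'. After: A=-4 B=-5 C=0 D=0 ZF=1 PC=6
Step 7: PC=6 exec 'MOV A, -2'. After: A=-2 B=-5 C=0 D=0 ZF=1 PC=7
Step 8: PC=7 exec 'HALT'. After: A=-2 B=-5 C=0 D=0 ZF=1 PC=7 HALTED

Answer: yes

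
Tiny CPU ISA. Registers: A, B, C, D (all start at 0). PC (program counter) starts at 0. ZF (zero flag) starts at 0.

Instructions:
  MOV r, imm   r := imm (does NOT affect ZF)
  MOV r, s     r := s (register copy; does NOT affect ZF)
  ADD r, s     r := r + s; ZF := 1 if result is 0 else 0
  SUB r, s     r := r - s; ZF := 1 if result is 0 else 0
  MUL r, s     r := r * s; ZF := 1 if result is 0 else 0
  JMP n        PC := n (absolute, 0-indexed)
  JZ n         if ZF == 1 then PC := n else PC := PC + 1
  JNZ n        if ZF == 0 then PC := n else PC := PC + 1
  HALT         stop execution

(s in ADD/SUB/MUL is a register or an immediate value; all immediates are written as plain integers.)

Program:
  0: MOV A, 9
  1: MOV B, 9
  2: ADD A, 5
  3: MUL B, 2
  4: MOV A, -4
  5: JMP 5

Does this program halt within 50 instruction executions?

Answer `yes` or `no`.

Step 1: PC=0 exec 'MOV A, 9'. After: A=9 B=0 C=0 D=0 ZF=0 PC=1
Step 2: PC=1 exec 'MOV B, 9'. After: A=9 B=9 C=0 D=0 ZF=0 PC=2
Step 3: PC=2 exec 'ADD A, 5'. After: A=14 B=9 C=0 D=0 ZF=0 PC=3
Step 4: PC=3 exec 'MUL B, 2'. After: A=14 B=18 C=0 D=0 ZF=0 PC=4
Step 5: PC=4 exec 'MOV A, -4'. After: A=-4 B=18 C=0 D=0 ZF=0 PC=5
Step 6: PC=5 exec 'JMP 5'. After: A=-4 B=18 C=0 D=0 ZF=0 PC=5
State after step 6 equals state after step 5: the program is in a cycle of length 1 and will never halt.

Answer: no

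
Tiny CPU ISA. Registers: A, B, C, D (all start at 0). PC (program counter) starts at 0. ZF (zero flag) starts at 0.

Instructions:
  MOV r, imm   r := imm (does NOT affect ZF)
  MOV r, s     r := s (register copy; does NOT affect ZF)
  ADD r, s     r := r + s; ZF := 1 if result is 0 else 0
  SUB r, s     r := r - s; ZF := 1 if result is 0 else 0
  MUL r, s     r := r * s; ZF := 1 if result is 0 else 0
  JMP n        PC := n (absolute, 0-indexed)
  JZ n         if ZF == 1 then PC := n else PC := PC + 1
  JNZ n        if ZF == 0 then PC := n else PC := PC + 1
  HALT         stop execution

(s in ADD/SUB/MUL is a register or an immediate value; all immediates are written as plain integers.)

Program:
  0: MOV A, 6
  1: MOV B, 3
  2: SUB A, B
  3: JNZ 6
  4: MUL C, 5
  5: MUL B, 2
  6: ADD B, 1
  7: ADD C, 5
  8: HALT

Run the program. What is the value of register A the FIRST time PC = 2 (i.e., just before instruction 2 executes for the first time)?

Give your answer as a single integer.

Step 1: PC=0 exec 'MOV A, 6'. After: A=6 B=0 C=0 D=0 ZF=0 PC=1
Step 2: PC=1 exec 'MOV B, 3'. After: A=6 B=3 C=0 D=0 ZF=0 PC=2
First time PC=2: A=6

6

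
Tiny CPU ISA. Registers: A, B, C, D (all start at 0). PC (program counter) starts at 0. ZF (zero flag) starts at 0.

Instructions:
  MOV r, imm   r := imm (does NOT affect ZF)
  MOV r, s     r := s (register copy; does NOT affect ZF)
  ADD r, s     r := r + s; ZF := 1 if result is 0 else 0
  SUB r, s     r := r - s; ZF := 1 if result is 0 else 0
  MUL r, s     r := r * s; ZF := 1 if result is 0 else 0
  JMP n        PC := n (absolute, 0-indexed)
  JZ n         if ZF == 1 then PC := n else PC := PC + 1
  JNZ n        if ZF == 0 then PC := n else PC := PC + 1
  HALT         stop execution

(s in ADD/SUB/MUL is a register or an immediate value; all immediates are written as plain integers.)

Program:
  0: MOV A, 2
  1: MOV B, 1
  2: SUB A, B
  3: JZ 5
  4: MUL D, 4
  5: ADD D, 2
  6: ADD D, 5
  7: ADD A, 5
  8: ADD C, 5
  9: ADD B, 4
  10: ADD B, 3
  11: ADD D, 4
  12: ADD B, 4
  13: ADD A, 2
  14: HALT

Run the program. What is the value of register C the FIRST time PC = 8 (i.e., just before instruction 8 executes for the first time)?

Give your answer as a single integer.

Step 1: PC=0 exec 'MOV A, 2'. After: A=2 B=0 C=0 D=0 ZF=0 PC=1
Step 2: PC=1 exec 'MOV B, 1'. After: A=2 B=1 C=0 D=0 ZF=0 PC=2
Step 3: PC=2 exec 'SUB A, B'. After: A=1 B=1 C=0 D=0 ZF=0 PC=3
Step 4: PC=3 exec 'JZ 5'. After: A=1 B=1 C=0 D=0 ZF=0 PC=4
Step 5: PC=4 exec 'MUL D, 4'. After: A=1 B=1 C=0 D=0 ZF=1 PC=5
Step 6: PC=5 exec 'ADD D, 2'. After: A=1 B=1 C=0 D=2 ZF=0 PC=6
Step 7: PC=6 exec 'ADD D, 5'. After: A=1 B=1 C=0 D=7 ZF=0 PC=7
Step 8: PC=7 exec 'ADD A, 5'. After: A=6 B=1 C=0 D=7 ZF=0 PC=8
First time PC=8: C=0

0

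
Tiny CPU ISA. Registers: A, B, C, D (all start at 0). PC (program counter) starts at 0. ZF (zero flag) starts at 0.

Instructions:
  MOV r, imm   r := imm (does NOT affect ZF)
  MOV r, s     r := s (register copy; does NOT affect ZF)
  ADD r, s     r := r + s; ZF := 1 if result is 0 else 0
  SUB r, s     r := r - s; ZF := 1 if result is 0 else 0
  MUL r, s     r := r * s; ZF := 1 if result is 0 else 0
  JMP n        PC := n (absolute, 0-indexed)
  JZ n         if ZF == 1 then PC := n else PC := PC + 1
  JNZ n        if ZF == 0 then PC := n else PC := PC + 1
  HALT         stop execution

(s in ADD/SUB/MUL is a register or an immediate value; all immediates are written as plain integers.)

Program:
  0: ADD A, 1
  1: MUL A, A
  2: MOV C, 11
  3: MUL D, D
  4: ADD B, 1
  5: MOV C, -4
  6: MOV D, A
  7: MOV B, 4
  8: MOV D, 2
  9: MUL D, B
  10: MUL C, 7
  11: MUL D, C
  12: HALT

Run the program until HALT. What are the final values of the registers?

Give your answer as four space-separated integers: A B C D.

Step 1: PC=0 exec 'ADD A, 1'. After: A=1 B=0 C=0 D=0 ZF=0 PC=1
Step 2: PC=1 exec 'MUL A, A'. After: A=1 B=0 C=0 D=0 ZF=0 PC=2
Step 3: PC=2 exec 'MOV C, 11'. After: A=1 B=0 C=11 D=0 ZF=0 PC=3
Step 4: PC=3 exec 'MUL D, D'. After: A=1 B=0 C=11 D=0 ZF=1 PC=4
Step 5: PC=4 exec 'ADD B, 1'. After: A=1 B=1 C=11 D=0 ZF=0 PC=5
Step 6: PC=5 exec 'MOV C, -4'. After: A=1 B=1 C=-4 D=0 ZF=0 PC=6
Step 7: PC=6 exec 'MOV D, A'. After: A=1 B=1 C=-4 D=1 ZF=0 PC=7
Step 8: PC=7 exec 'MOV B, 4'. After: A=1 B=4 C=-4 D=1 ZF=0 PC=8
Step 9: PC=8 exec 'MOV D, 2'. After: A=1 B=4 C=-4 D=2 ZF=0 PC=9
Step 10: PC=9 exec 'MUL D, B'. After: A=1 B=4 C=-4 D=8 ZF=0 PC=10
Step 11: PC=10 exec 'MUL C, 7'. After: A=1 B=4 C=-28 D=8 ZF=0 PC=11
Step 12: PC=11 exec 'MUL D, C'. After: A=1 B=4 C=-28 D=-224 ZF=0 PC=12
Step 13: PC=12 exec 'HALT'. After: A=1 B=4 C=-28 D=-224 ZF=0 PC=12 HALTED

Answer: 1 4 -28 -224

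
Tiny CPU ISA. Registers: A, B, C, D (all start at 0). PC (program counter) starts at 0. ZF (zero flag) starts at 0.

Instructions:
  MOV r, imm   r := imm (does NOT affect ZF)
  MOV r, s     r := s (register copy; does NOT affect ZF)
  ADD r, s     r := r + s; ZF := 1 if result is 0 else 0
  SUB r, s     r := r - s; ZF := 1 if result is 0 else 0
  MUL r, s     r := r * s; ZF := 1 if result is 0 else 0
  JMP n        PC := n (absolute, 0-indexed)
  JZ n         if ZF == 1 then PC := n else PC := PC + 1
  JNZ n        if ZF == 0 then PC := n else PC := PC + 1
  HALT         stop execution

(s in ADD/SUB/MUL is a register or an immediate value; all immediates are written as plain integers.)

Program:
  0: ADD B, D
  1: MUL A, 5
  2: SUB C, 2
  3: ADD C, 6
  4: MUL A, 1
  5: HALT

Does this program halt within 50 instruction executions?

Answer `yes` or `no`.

Step 1: PC=0 exec 'ADD B, D'. After: A=0 B=0 C=0 D=0 ZF=1 PC=1
Step 2: PC=1 exec 'MUL A, 5'. After: A=0 B=0 C=0 D=0 ZF=1 PC=2
Step 3: PC=2 exec 'SUB C, 2'. After: A=0 B=0 C=-2 D=0 ZF=0 PC=3
Step 4: PC=3 exec 'ADD C, 6'. After: A=0 B=0 C=4 D=0 ZF=0 PC=4
Step 5: PC=4 exec 'MUL A, 1'. After: A=0 B=0 C=4 D=0 ZF=1 PC=5
Step 6: PC=5 exec 'HALT'. After: A=0 B=0 C=4 D=0 ZF=1 PC=5 HALTED

Answer: yes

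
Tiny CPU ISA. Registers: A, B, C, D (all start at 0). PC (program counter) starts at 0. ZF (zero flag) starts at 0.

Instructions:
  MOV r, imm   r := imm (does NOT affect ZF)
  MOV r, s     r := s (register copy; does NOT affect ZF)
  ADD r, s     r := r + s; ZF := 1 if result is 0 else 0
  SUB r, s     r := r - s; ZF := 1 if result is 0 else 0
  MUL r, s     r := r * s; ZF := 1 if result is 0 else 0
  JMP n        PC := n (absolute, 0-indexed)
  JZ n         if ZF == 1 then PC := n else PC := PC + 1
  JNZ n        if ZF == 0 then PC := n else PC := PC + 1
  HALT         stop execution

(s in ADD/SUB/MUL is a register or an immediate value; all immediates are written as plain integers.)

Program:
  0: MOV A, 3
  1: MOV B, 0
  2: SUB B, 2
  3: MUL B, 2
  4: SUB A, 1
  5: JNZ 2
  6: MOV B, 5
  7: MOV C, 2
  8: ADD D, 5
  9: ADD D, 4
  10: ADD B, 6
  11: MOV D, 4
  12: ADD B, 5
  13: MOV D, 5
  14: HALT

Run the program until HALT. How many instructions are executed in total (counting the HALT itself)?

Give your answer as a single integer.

Answer: 23

Derivation:
Step 1: PC=0 exec 'MOV A, 3'. After: A=3 B=0 C=0 D=0 ZF=0 PC=1
Step 2: PC=1 exec 'MOV B, 0'. After: A=3 B=0 C=0 D=0 ZF=0 PC=2
Step 3: PC=2 exec 'SUB B, 2'. After: A=3 B=-2 C=0 D=0 ZF=0 PC=3
Step 4: PC=3 exec 'MUL B, 2'. After: A=3 B=-4 C=0 D=0 ZF=0 PC=4
Step 5: PC=4 exec 'SUB A, 1'. After: A=2 B=-4 C=0 D=0 ZF=0 PC=5
Step 6: PC=5 exec 'JNZ 2'. After: A=2 B=-4 C=0 D=0 ZF=0 PC=2
Step 7: PC=2 exec 'SUB B, 2'. After: A=2 B=-6 C=0 D=0 ZF=0 PC=3
Step 8: PC=3 exec 'MUL B, 2'. After: A=2 B=-12 C=0 D=0 ZF=0 PC=4
Step 9: PC=4 exec 'SUB A, 1'. After: A=1 B=-12 C=0 D=0 ZF=0 PC=5
Step 10: PC=5 exec 'JNZ 2'. After: A=1 B=-12 C=0 D=0 ZF=0 PC=2
Step 11: PC=2 exec 'SUB B, 2'. After: A=1 B=-14 C=0 D=0 ZF=0 PC=3
Step 12: PC=3 exec 'MUL B, 2'. After: A=1 B=-28 C=0 D=0 ZF=0 PC=4
Step 13: PC=4 exec 'SUB A, 1'. After: A=0 B=-28 C=0 D=0 ZF=1 PC=5
Step 14: PC=5 exec 'JNZ 2'. After: A=0 B=-28 C=0 D=0 ZF=1 PC=6
Step 15: PC=6 exec 'MOV B, 5'. After: A=0 B=5 C=0 D=0 ZF=1 PC=7
Step 16: PC=7 exec 'MOV C, 2'. After: A=0 B=5 C=2 D=0 ZF=1 PC=8
Step 17: PC=8 exec 'ADD D, 5'. After: A=0 B=5 C=2 D=5 ZF=0 PC=9
Step 18: PC=9 exec 'ADD D, 4'. After: A=0 B=5 C=2 D=9 ZF=0 PC=10
Step 19: PC=10 exec 'ADD B, 6'. After: A=0 B=11 C=2 D=9 ZF=0 PC=11
Step 20: PC=11 exec 'MOV D, 4'. After: A=0 B=11 C=2 D=4 ZF=0 PC=12
Step 21: PC=12 exec 'ADD B, 5'. After: A=0 B=16 C=2 D=4 ZF=0 PC=13
Step 22: PC=13 exec 'MOV D, 5'. After: A=0 B=16 C=2 D=5 ZF=0 PC=14
Step 23: PC=14 exec 'HALT'. After: A=0 B=16 C=2 D=5 ZF=0 PC=14 HALTED
Total instructions executed: 23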